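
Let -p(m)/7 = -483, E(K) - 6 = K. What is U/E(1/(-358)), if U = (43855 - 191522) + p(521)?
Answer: -2718652/113 ≈ -24059.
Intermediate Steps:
E(K) = 6 + K
p(m) = 3381 (p(m) = -7*(-483) = 3381)
U = -144286 (U = (43855 - 191522) + 3381 = -147667 + 3381 = -144286)
U/E(1/(-358)) = -144286/(6 + 1/(-358)) = -144286/(6 - 1/358) = -144286/2147/358 = -144286*358/2147 = -2718652/113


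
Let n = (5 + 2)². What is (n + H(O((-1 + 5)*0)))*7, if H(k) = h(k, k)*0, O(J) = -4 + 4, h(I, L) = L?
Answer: 343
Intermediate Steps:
n = 49 (n = 7² = 49)
O(J) = 0
H(k) = 0 (H(k) = k*0 = 0)
(n + H(O((-1 + 5)*0)))*7 = (49 + 0)*7 = 49*7 = 343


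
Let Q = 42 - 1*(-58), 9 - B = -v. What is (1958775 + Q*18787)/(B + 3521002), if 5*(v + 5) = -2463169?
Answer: 19187375/15141861 ≈ 1.2672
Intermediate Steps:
v = -2463194/5 (v = -5 + (⅕)*(-2463169) = -5 - 2463169/5 = -2463194/5 ≈ -4.9264e+5)
B = -2463149/5 (B = 9 - (-1)*(-2463194)/5 = 9 - 1*2463194/5 = 9 - 2463194/5 = -2463149/5 ≈ -4.9263e+5)
Q = 100 (Q = 42 + 58 = 100)
(1958775 + Q*18787)/(B + 3521002) = (1958775 + 100*18787)/(-2463149/5 + 3521002) = (1958775 + 1878700)/(15141861/5) = 3837475*(5/15141861) = 19187375/15141861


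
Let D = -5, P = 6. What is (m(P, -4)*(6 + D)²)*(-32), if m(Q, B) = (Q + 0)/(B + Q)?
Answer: -96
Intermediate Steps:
m(Q, B) = Q/(B + Q)
(m(P, -4)*(6 + D)²)*(-32) = ((6/(-4 + 6))*(6 - 5)²)*(-32) = ((6/2)*1²)*(-32) = ((6*(½))*1)*(-32) = (3*1)*(-32) = 3*(-32) = -96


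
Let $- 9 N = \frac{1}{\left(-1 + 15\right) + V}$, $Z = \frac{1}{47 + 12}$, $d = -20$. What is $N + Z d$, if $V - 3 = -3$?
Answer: $- \frac{2579}{7434} \approx -0.34692$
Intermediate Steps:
$V = 0$ ($V = 3 - 3 = 0$)
$Z = \frac{1}{59} \approx 0.016949$
$N = - \frac{1}{126}$ ($N = - \frac{1}{9 \left(\left(-1 + 15\right) + 0\right)} = - \frac{1}{9 \left(14 + 0\right)} = - \frac{1}{9 \cdot 14} = \left(- \frac{1}{9}\right) \frac{1}{14} = - \frac{1}{126} \approx -0.0079365$)
$N + Z d = - \frac{1}{126} + \frac{1}{59} \left(-20\right) = - \frac{1}{126} - \frac{20}{59} = - \frac{2579}{7434}$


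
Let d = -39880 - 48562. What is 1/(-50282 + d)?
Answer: -1/138724 ≈ -7.2086e-6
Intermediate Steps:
d = -88442
1/(-50282 + d) = 1/(-50282 - 88442) = 1/(-138724) = -1/138724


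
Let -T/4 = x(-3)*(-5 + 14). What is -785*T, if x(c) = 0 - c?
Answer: 84780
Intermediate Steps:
x(c) = -c
T = -108 (T = -4*(-1*(-3))*(-5 + 14) = -12*9 = -4*27 = -108)
-785*T = -785*(-108) = 84780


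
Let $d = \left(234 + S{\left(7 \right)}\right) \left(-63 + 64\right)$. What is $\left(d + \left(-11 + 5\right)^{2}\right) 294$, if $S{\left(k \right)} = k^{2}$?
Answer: $93786$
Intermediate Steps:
$d = 283$ ($d = \left(234 + 7^{2}\right) \left(-63 + 64\right) = \left(234 + 49\right) 1 = 283 \cdot 1 = 283$)
$\left(d + \left(-11 + 5\right)^{2}\right) 294 = \left(283 + \left(-11 + 5\right)^{2}\right) 294 = \left(283 + \left(-6\right)^{2}\right) 294 = \left(283 + 36\right) 294 = 319 \cdot 294 = 93786$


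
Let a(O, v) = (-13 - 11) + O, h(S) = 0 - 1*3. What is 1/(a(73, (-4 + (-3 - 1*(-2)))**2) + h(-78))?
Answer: 1/46 ≈ 0.021739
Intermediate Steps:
h(S) = -3 (h(S) = 0 - 3 = -3)
a(O, v) = -24 + O
1/(a(73, (-4 + (-3 - 1*(-2)))**2) + h(-78)) = 1/((-24 + 73) - 3) = 1/(49 - 3) = 1/46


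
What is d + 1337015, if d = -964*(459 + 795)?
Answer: 128159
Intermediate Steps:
d = -1208856 (d = -964*1254 = -1208856)
d + 1337015 = -1208856 + 1337015 = 128159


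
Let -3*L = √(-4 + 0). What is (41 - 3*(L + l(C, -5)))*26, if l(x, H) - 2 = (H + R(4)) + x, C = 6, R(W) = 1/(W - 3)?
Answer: 754 + 52*I ≈ 754.0 + 52.0*I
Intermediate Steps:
R(W) = 1/(-3 + W)
l(x, H) = 3 + H + x (l(x, H) = 2 + ((H + 1/(-3 + 4)) + x) = 2 + ((H + 1/1) + x) = 2 + ((H + 1) + x) = 2 + ((1 + H) + x) = 2 + (1 + H + x) = 3 + H + x)
L = -2*I/3 (L = -√(-4 + 0)/3 = -2*I/3 ≈ -0.66667*I)
(41 - 3*(L + l(C, -5)))*26 = (41 - 3*(-2*I/3 + (3 - 5 + 6)))*26 = (41 - 3*(-2*I/3 + 4))*26 = (41 - 3*(4 - 2*I/3))*26 = (41 + (-12 + 2*I))*26 = (29 + 2*I)*26 = 754 + 52*I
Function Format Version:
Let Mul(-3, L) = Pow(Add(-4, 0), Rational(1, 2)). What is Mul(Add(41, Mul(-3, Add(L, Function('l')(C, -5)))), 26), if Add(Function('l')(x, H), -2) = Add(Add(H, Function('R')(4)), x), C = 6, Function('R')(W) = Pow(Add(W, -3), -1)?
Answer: Add(754, Mul(52, I)) ≈ Add(754.00, Mul(52.000, I))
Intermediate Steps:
Function('R')(W) = Pow(Add(-3, W), -1)
Function('l')(x, H) = Add(3, H, x) (Function('l')(x, H) = Add(2, Add(Add(H, Pow(Add(-3, 4), -1)), x)) = Add(2, Add(Add(H, Pow(1, -1)), x)) = Add(2, Add(Add(H, 1), x)) = Add(2, Add(Add(1, H), x)) = Add(2, Add(1, H, x)) = Add(3, H, x))
L = Mul(Rational(-2, 3), I) (L = Mul(Rational(-1, 3), Pow(Add(-4, 0), Rational(1, 2))) = Mul(Rational(-1, 3), Pow(-4, Rational(1, 2))) = Mul(Rational(-1, 3), Mul(2, I)) = Mul(Rational(-2, 3), I) ≈ Mul(-0.66667, I))
Mul(Add(41, Mul(-3, Add(L, Function('l')(C, -5)))), 26) = Mul(Add(41, Mul(-3, Add(Mul(Rational(-2, 3), I), Add(3, -5, 6)))), 26) = Mul(Add(41, Mul(-3, Add(Mul(Rational(-2, 3), I), 4))), 26) = Mul(Add(41, Mul(-3, Add(4, Mul(Rational(-2, 3), I)))), 26) = Mul(Add(41, Add(-12, Mul(2, I))), 26) = Mul(Add(29, Mul(2, I)), 26) = Add(754, Mul(52, I))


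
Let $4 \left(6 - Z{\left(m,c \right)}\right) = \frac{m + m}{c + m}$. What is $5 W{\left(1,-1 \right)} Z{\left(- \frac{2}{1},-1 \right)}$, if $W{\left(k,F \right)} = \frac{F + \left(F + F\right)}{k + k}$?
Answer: $- \frac{85}{2} \approx -42.5$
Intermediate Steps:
$W{\left(k,F \right)} = \frac{3 F}{2 k}$ ($W{\left(k,F \right)} = \frac{F + 2 F}{2 k} = 3 F \frac{1}{2 k} = \frac{3 F}{2 k}$)
$Z{\left(m,c \right)} = 6 - \frac{m}{2 \left(c + m\right)}$ ($Z{\left(m,c \right)} = 6 - \frac{\left(m + m\right) \frac{1}{c + m}}{4} = 6 - \frac{2 m \frac{1}{c + m}}{4} = 6 - \frac{m}{2 \left(c + m\right)}$)
$5 W{\left(1,-1 \right)} Z{\left(- \frac{2}{1},-1 \right)} = 5 \cdot \frac{3}{2} \left(-1\right) 1^{-1} \frac{6 \left(-1\right) + \frac{11 \left(- \frac{2}{1}\right)}{2}}{-1 - \frac{2}{1}} = 5 \cdot \frac{3}{2} \left(-1\right) 1 \frac{-6 + \frac{11 \left(\left(-2\right) 1\right)}{2}}{-1 - 2} = 5 \left(- \frac{3}{2}\right) \frac{-6 + \frac{11}{2} \left(-2\right)}{-1 - 2} = - \frac{15 \frac{-6 - 11}{-3}}{2} = - \frac{15 \left(\left(- \frac{1}{3}\right) \left(-17\right)\right)}{2} = \left(- \frac{15}{2}\right) \frac{17}{3} = - \frac{85}{2}$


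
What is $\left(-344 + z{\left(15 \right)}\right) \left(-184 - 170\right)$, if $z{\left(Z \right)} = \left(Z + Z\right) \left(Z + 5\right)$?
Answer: $-90624$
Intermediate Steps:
$z{\left(Z \right)} = 2 Z \left(5 + Z\right)$
$\left(-344 + z{\left(15 \right)}\right) \left(-184 - 170\right) = \left(-344 + 2 \cdot 15 \left(5 + 15\right)\right) \left(-184 - 170\right) = \left(-344 + 2 \cdot 15 \cdot 20\right) \left(-354\right) = \left(-344 + 600\right) \left(-354\right) = 256 \left(-354\right) = -90624$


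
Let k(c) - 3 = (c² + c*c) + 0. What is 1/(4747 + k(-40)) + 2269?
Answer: 18038551/7950 ≈ 2269.0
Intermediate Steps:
k(c) = 3 + 2*c² (k(c) = 3 + ((c² + c*c) + 0) = 3 + ((c² + c²) + 0) = 3 + (2*c² + 0) = 3 + 2*c²)
1/(4747 + k(-40)) + 2269 = 1/(4747 + (3 + 2*(-40)²)) + 2269 = 1/(4747 + (3 + 2*1600)) + 2269 = 1/(4747 + (3 + 3200)) + 2269 = 1/(4747 + 3203) + 2269 = 1/7950 + 2269 = 18038551/7950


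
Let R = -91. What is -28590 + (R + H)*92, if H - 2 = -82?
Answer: -44322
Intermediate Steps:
H = -80 (H = 2 - 82 = -80)
-28590 + (R + H)*92 = -28590 + (-91 - 80)*92 = -28590 - 171*92 = -28590 - 15732 = -44322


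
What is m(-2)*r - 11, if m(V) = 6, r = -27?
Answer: -173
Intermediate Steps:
m(-2)*r - 11 = 6*(-27) - 11 = -162 - 11 = -173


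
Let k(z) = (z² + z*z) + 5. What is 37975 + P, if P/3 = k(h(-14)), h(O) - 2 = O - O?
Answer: 38014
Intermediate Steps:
h(O) = 2 (h(O) = 2 + (O - O) = 2 + 0 = 2)
k(z) = 5 + 2*z² (k(z) = (z² + z²) + 5 = 2*z² + 5 = 5 + 2*z²)
P = 39 (P = 3*(5 + 2*2²) = 3*(5 + 2*4) = 3*(5 + 8) = 3*13 = 39)
37975 + P = 37975 + 39 = 38014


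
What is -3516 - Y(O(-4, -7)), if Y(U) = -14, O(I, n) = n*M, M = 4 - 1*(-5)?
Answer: -3502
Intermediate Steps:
M = 9 (M = 4 + 5 = 9)
O(I, n) = 9*n (O(I, n) = n*9 = 9*n)
-3516 - Y(O(-4, -7)) = -3516 - 1*(-14) = -3516 + 14 = -3502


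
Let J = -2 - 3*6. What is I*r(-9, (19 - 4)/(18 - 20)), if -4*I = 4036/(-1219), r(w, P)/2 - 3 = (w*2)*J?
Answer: 732534/1219 ≈ 600.93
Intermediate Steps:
J = -20 (J = -2 - 18 = -20)
r(w, P) = 6 - 80*w (r(w, P) = 6 + 2*((w*2)*(-20)) = 6 + 2*((2*w)*(-20)) = 6 + 2*(-40*w) = 6 - 80*w)
I = 1009/1219 (I = -1009/(-1219) = -1009*(-1)/1219 = -¼*(-4036/1219) = 1009/1219 ≈ 0.82773)
I*r(-9, (19 - 4)/(18 - 20)) = 1009*(6 - 80*(-9))/1219 = 1009*(6 + 720)/1219 = (1009/1219)*726 = 732534/1219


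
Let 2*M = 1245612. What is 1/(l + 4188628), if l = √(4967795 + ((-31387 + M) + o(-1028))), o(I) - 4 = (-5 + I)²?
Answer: 4188628/17544597896077 - √6626307/17544597896077 ≈ 2.3860e-7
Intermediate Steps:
M = 622806 (M = (½)*1245612 = 622806)
o(I) = 4 + (-5 + I)²
l = √6626307 (l = √(4967795 + ((-31387 + 622806) + (4 + (-5 - 1028)²))) = √(4967795 + (591419 + (4 + (-1033)²))) = √(4967795 + (591419 + (4 + 1067089))) = √(4967795 + (591419 + 1067093)) = √(4967795 + 1658512) = √6626307 ≈ 2574.2)
1/(l + 4188628) = 1/(√6626307 + 4188628) = 1/(4188628 + √6626307)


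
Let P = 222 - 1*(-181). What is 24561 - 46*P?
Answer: 6023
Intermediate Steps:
P = 403 (P = 222 + 181 = 403)
24561 - 46*P = 24561 - 46*403 = 24561 - 1*18538 = 24561 - 18538 = 6023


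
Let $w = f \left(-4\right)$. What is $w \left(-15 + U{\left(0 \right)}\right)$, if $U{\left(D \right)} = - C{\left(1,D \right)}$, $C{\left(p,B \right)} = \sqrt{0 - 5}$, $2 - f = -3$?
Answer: $300 + 20 i \sqrt{5} \approx 300.0 + 44.721 i$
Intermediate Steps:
$f = 5$ ($f = 2 - -3 = 2 + 3 = 5$)
$C{\left(p,B \right)} = i \sqrt{5}$ ($C{\left(p,B \right)} = \sqrt{-5} = i \sqrt{5}$)
$U{\left(D \right)} = - i \sqrt{5}$
$w = -20$ ($w = 5 \left(-4\right) = -20$)
$w \left(-15 + U{\left(0 \right)}\right) = - 20 \left(-15 - i \sqrt{5}\right) = 300 + 20 i \sqrt{5}$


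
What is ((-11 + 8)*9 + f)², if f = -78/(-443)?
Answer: 141205689/196249 ≈ 719.52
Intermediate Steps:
f = 78/443 (f = -78*(-1/443) = 78/443 ≈ 0.17607)
((-11 + 8)*9 + f)² = ((-11 + 8)*9 + 78/443)² = (-3*9 + 78/443)² = (-27 + 78/443)² = (-11883/443)² = 141205689/196249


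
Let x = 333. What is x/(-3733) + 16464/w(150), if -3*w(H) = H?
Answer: -30738381/93325 ≈ -329.37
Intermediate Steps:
w(H) = -H/3
x/(-3733) + 16464/w(150) = 333/(-3733) + 16464/((-⅓*150)) = 333*(-1/3733) + 16464/(-50) = -333/3733 + 16464*(-1/50) = -333/3733 - 8232/25 = -30738381/93325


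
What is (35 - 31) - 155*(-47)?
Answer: 7289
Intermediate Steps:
(35 - 31) - 155*(-47) = 4 + 7285 = 7289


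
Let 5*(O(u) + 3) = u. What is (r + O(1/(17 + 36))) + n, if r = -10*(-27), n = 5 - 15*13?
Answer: 20406/265 ≈ 77.004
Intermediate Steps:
O(u) = -3 + u/5
n = -190 (n = 5 - 195 = -190)
r = 270
(r + O(1/(17 + 36))) + n = (270 + (-3 + 1/(5*(17 + 36)))) - 190 = (270 + (-3 + (⅕)/53)) - 190 = (270 + (-3 + (⅕)*(1/53))) - 190 = (270 + (-3 + 1/265)) - 190 = (270 - 794/265) - 190 = 70756/265 - 190 = 20406/265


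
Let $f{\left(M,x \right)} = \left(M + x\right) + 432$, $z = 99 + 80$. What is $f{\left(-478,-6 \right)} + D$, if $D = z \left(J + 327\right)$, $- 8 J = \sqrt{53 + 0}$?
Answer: $58481 - \frac{179 \sqrt{53}}{8} \approx 58318.0$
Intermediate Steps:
$z = 179$
$f{\left(M,x \right)} = 432 + M + x$
$J = - \frac{\sqrt{53}}{8}$ ($J = - \frac{\sqrt{53 + 0}}{8} = - \frac{\sqrt{53}}{8} \approx -0.91001$)
$D = 58533 - \frac{179 \sqrt{53}}{8}$ ($D = 179 \left(- \frac{\sqrt{53}}{8} + 327\right) = 179 \left(327 - \frac{\sqrt{53}}{8}\right) = 58533 - \frac{179 \sqrt{53}}{8} \approx 58370.0$)
$f{\left(-478,-6 \right)} + D = \left(432 - 478 - 6\right) + \left(58533 - \frac{179 \sqrt{53}}{8}\right) = -52 + \left(58533 - \frac{179 \sqrt{53}}{8}\right) = 58481 - \frac{179 \sqrt{53}}{8}$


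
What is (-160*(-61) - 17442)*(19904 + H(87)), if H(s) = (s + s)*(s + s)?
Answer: -385482760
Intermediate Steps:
H(s) = 4*s² (H(s) = (2*s)*(2*s) = 4*s²)
(-160*(-61) - 17442)*(19904 + H(87)) = (-160*(-61) - 17442)*(19904 + 4*87²) = (9760 - 17442)*(19904 + 4*7569) = -7682*(19904 + 30276) = -7682*50180 = -385482760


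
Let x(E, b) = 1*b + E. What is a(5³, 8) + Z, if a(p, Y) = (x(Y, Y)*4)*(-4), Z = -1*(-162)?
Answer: -94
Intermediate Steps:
x(E, b) = E + b (x(E, b) = b + E = E + b)
Z = 162
a(p, Y) = -32*Y (a(p, Y) = ((Y + Y)*4)*(-4) = ((2*Y)*4)*(-4) = (8*Y)*(-4) = -32*Y)
a(5³, 8) + Z = -32*8 + 162 = -256 + 162 = -94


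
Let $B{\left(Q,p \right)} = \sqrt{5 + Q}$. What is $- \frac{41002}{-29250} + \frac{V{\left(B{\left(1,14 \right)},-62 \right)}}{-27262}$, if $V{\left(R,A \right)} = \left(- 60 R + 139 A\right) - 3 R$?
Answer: $\frac{26343712}{15334875} + \frac{63 \sqrt{6}}{27262} \approx 1.7236$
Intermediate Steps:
$V{\left(R,A \right)} = - 63 R + 139 A$
$- \frac{41002}{-29250} + \frac{V{\left(B{\left(1,14 \right)},-62 \right)}}{-27262} = - \frac{41002}{-29250} + \frac{- 63 \sqrt{5 + 1} + 139 \left(-62\right)}{-27262} = \left(-41002\right) \left(- \frac{1}{29250}\right) + \left(- 63 \sqrt{6} - 8618\right) \left(- \frac{1}{27262}\right) = \frac{1577}{1125} + \left(-8618 - 63 \sqrt{6}\right) \left(- \frac{1}{27262}\right) = \frac{1577}{1125} + \left(\frac{4309}{13631} + \frac{63 \sqrt{6}}{27262}\right) = \frac{26343712}{15334875} + \frac{63 \sqrt{6}}{27262}$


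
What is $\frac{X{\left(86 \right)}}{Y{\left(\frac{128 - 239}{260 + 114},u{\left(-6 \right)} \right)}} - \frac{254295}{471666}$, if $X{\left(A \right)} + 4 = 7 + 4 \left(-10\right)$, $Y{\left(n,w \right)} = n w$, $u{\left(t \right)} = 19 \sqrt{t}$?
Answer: $- \frac{84765}{157222} - \frac{187 i \sqrt{6}}{171} \approx -0.53914 - 2.6787 i$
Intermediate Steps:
$X{\left(A \right)} = -37$ ($X{\left(A \right)} = -4 + \left(7 + 4 \left(-10\right)\right) = -4 + \left(7 - 40\right) = -4 - 33 = -37$)
$\frac{X{\left(86 \right)}}{Y{\left(\frac{128 - 239}{260 + 114},u{\left(-6 \right)} \right)}} - \frac{254295}{471666} = - \frac{37}{\frac{128 - 239}{260 + 114} \cdot 19 \sqrt{-6}} - \frac{254295}{471666} = - \frac{37}{- \frac{111}{374} \cdot 19 i \sqrt{6}} - \frac{84765}{157222} = - \frac{37}{\left(-111\right) \frac{1}{374} \cdot 19 i \sqrt{6}} - \frac{84765}{157222} = - \frac{37}{\left(- \frac{111}{374}\right) 19 i \sqrt{6}} - \frac{84765}{157222} = - \frac{37}{\left(- \frac{2109}{374}\right) i \sqrt{6}} - \frac{84765}{157222} = - 37 \frac{187 i \sqrt{6}}{6327} - \frac{84765}{157222} = - \frac{187 i \sqrt{6}}{171} - \frac{84765}{157222} = - \frac{84765}{157222} - \frac{187 i \sqrt{6}}{171}$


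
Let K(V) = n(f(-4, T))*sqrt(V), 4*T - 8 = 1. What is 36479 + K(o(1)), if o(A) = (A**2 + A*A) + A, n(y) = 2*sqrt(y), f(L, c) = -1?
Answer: 36479 + 2*I*sqrt(3) ≈ 36479.0 + 3.4641*I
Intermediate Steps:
T = 9/4 (T = 2 + (1/4)*1 = 2 + 1/4 = 9/4 ≈ 2.2500)
o(A) = A + 2*A**2 (o(A) = (A**2 + A**2) + A = 2*A**2 + A = A + 2*A**2)
K(V) = 2*I*sqrt(V) (K(V) = (2*sqrt(-1))*sqrt(V) = (2*I)*sqrt(V) = 2*I*sqrt(V))
36479 + K(o(1)) = 36479 + 2*I*sqrt(1*(1 + 2*1)) = 36479 + 2*I*sqrt(1*(1 + 2)) = 36479 + 2*I*sqrt(1*3) = 36479 + 2*I*sqrt(3)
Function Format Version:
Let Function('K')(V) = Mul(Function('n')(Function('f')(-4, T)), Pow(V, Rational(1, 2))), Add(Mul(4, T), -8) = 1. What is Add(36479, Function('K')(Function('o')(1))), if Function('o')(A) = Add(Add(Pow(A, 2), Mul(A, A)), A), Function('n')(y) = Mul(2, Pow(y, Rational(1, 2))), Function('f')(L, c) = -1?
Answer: Add(36479, Mul(2, I, Pow(3, Rational(1, 2)))) ≈ Add(36479., Mul(3.4641, I))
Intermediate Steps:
T = Rational(9, 4) (T = Add(2, Mul(Rational(1, 4), 1)) = Add(2, Rational(1, 4)) = Rational(9, 4) ≈ 2.2500)
Function('o')(A) = Add(A, Mul(2, Pow(A, 2))) (Function('o')(A) = Add(Add(Pow(A, 2), Pow(A, 2)), A) = Add(Mul(2, Pow(A, 2)), A) = Add(A, Mul(2, Pow(A, 2))))
Function('K')(V) = Mul(2, I, Pow(V, Rational(1, 2))) (Function('K')(V) = Mul(Mul(2, Pow(-1, Rational(1, 2))), Pow(V, Rational(1, 2))) = Mul(Mul(2, I), Pow(V, Rational(1, 2))) = Mul(2, I, Pow(V, Rational(1, 2))))
Add(36479, Function('K')(Function('o')(1))) = Add(36479, Mul(2, I, Pow(Mul(1, Add(1, Mul(2, 1))), Rational(1, 2)))) = Add(36479, Mul(2, I, Pow(Mul(1, Add(1, 2)), Rational(1, 2)))) = Add(36479, Mul(2, I, Pow(Mul(1, 3), Rational(1, 2)))) = Add(36479, Mul(2, I, Pow(3, Rational(1, 2))))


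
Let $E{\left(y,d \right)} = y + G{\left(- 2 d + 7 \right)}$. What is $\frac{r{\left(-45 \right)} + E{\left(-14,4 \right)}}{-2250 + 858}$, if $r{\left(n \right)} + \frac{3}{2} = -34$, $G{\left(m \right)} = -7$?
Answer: $\frac{113}{2784} \approx 0.040589$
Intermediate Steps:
$r{\left(n \right)} = - \frac{71}{2}$ ($r{\left(n \right)} = - \frac{3}{2} - 34 = - \frac{71}{2}$)
$E{\left(y,d \right)} = -7 + y$ ($E{\left(y,d \right)} = y - 7 = -7 + y$)
$\frac{r{\left(-45 \right)} + E{\left(-14,4 \right)}}{-2250 + 858} = \frac{- \frac{71}{2} - 21}{-2250 + 858} = \frac{- \frac{71}{2} - 21}{-1392} = \left(- \frac{113}{2}\right) \left(- \frac{1}{1392}\right) = \frac{113}{2784}$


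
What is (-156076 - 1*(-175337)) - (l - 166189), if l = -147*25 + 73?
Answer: 189052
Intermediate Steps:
l = -3602 (l = -3675 + 73 = -3602)
(-156076 - 1*(-175337)) - (l - 166189) = (-156076 - 1*(-175337)) - (-3602 - 166189) = (-156076 + 175337) - 1*(-169791) = 19261 + 169791 = 189052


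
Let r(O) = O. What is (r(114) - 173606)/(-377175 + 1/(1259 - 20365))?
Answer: 3314738152/7206305551 ≈ 0.45998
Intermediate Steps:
(r(114) - 173606)/(-377175 + 1/(1259 - 20365)) = (114 - 173606)/(-377175 + 1/(1259 - 20365)) = -173492/(-377175 + 1/(-19106)) = -173492/(-377175 - 1/19106) = -173492/(-7206305551/19106) = -173492*(-19106/7206305551) = 3314738152/7206305551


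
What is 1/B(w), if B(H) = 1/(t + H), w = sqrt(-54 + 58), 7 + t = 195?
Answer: 190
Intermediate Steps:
t = 188 (t = -7 + 195 = 188)
w = 2 (w = sqrt(4) = 2)
B(H) = 1/(188 + H)
1/B(w) = 1/(1/(188 + 2)) = 1/(1/190) = 190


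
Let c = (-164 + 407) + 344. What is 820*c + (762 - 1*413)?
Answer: 481689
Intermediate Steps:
c = 587 (c = 243 + 344 = 587)
820*c + (762 - 1*413) = 820*587 + (762 - 1*413) = 481340 + (762 - 413) = 481340 + 349 = 481689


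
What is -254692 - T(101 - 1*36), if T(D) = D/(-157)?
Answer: -39986579/157 ≈ -2.5469e+5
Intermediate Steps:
T(D) = -D/157 (T(D) = D*(-1/157) = -D/157)
-254692 - T(101 - 1*36) = -254692 - (-1)*(101 - 1*36)/157 = -254692 - (-1)*(101 - 36)/157 = -254692 - (-1)*65/157 = -254692 - 1*(-65/157) = -254692 + 65/157 = -39986579/157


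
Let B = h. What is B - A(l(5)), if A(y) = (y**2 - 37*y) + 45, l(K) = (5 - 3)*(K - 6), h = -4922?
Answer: -5045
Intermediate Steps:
B = -4922
l(K) = -12 + 2*K (l(K) = 2*(-6 + K) = -12 + 2*K)
A(y) = 45 + y**2 - 37*y
B - A(l(5)) = -4922 - (45 + (-12 + 2*5)**2 - 37*(-12 + 2*5)) = -4922 - (45 + (-12 + 10)**2 - 37*(-12 + 10)) = -4922 - (45 + (-2)**2 - 37*(-2)) = -4922 - (45 + 4 + 74) = -4922 - 1*123 = -4922 - 123 = -5045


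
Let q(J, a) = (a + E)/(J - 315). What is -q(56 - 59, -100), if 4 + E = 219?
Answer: 115/318 ≈ 0.36164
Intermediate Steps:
E = 215 (E = -4 + 219 = 215)
q(J, a) = (215 + a)/(-315 + J) (q(J, a) = (a + 215)/(J - 315) = (215 + a)/(-315 + J))
-q(56 - 59, -100) = -(215 - 100)/(-315 + (56 - 59)) = -115/(-315 - 3) = -115/(-318) = -(-1)*115/318 = -1*(-115/318) = 115/318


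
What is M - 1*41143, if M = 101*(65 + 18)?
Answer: -32760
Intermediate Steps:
M = 8383 (M = 101*83 = 8383)
M - 1*41143 = 8383 - 1*41143 = 8383 - 41143 = -32760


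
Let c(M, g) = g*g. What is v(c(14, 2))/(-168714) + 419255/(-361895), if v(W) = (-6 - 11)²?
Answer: -14167755145/12211350606 ≈ -1.1602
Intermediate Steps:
c(M, g) = g²
v(W) = 289 (v(W) = (-17)² = 289)
v(c(14, 2))/(-168714) + 419255/(-361895) = 289/(-168714) + 419255/(-361895) = 289*(-1/168714) + 419255*(-1/361895) = -289/168714 - 83851/72379 = -14167755145/12211350606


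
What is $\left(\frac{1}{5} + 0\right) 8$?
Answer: $\frac{8}{5} \approx 1.6$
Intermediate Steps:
$\left(\frac{1}{5} + 0\right) 8 = \frac{1}{5} \cdot 8 = \frac{8}{5}$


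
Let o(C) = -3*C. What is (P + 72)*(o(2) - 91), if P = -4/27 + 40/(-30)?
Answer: -184688/27 ≈ -6840.3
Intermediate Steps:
P = -40/27 (P = -4*1/27 + 40*(-1/30) = -4/27 - 4/3 = -40/27 ≈ -1.4815)
(P + 72)*(o(2) - 91) = (-40/27 + 72)*(-3*2 - 91) = 1904*(-6 - 91)/27 = (1904/27)*(-97) = -184688/27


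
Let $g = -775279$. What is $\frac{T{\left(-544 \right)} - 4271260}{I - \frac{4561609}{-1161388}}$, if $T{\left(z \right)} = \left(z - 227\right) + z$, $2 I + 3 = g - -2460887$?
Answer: $- \frac{134111279300}{26454737067} \approx -5.0695$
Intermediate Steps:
$I = \frac{1685605}{2}$ ($I = - \frac{3}{2} + \frac{-775279 - -2460887}{2} = - \frac{3}{2} + \frac{-775279 + 2460887}{2} = - \frac{3}{2} + \frac{1}{2} \cdot 1685608 = - \frac{3}{2} + 842804 = \frac{1685605}{2} \approx 8.428 \cdot 10^{5}$)
$T{\left(z \right)} = -227 + 2 z$ ($T{\left(z \right)} = \left(-227 + z\right) + z = -227 + 2 z$)
$\frac{T{\left(-544 \right)} - 4271260}{I - \frac{4561609}{-1161388}} = \frac{\left(-227 + 2 \left(-544\right)\right) - 4271260}{\frac{1685605}{2} - \frac{4561609}{-1161388}} = \frac{\left(-227 - 1088\right) - 4271260}{\frac{1685605}{2} - - \frac{4561609}{1161388}} = \frac{-1315 - 4271260}{\frac{1685605}{2} + \frac{4561609}{1161388}} = - \frac{4272575}{\frac{978825271479}{1161388}} = \left(-4272575\right) \frac{1161388}{978825271479} = - \frac{134111279300}{26454737067}$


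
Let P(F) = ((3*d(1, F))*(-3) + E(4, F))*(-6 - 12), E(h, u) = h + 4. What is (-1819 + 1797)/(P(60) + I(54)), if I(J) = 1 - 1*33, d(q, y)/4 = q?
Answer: -11/236 ≈ -0.046610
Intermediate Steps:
d(q, y) = 4*q
I(J) = -32 (I(J) = 1 - 33 = -32)
E(h, u) = 4 + h
P(F) = 504 (P(F) = ((3*(4*1))*(-3) + (4 + 4))*(-6 - 12) = ((3*4)*(-3) + 8)*(-18) = (12*(-3) + 8)*(-18) = (-36 + 8)*(-18) = -28*(-18) = 504)
(-1819 + 1797)/(P(60) + I(54)) = (-1819 + 1797)/(504 - 32) = -22/472 = -22*1/472 = -11/236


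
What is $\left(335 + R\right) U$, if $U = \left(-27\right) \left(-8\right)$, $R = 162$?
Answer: $107352$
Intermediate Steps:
$U = 216$
$\left(335 + R\right) U = \left(335 + 162\right) 216 = 497 \cdot 216 = 107352$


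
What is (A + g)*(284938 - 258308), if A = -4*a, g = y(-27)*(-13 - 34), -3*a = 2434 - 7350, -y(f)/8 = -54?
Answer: -2145738880/3 ≈ -7.1525e+8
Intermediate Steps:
y(f) = 432 (y(f) = -8*(-54) = 432)
a = 4916/3 (a = -(2434 - 7350)/3 = -⅓*(-4916) = 4916/3 ≈ 1638.7)
g = -20304 (g = 432*(-13 - 34) = 432*(-47) = -20304)
A = -19664/3 (A = -4*4916/3 = -19664/3 ≈ -6554.7)
(A + g)*(284938 - 258308) = (-19664/3 - 20304)*(284938 - 258308) = -80576/3*26630 = -2145738880/3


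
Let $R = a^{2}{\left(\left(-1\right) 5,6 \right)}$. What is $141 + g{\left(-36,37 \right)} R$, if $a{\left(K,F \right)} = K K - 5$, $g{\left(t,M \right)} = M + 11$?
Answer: $19341$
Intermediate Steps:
$g{\left(t,M \right)} = 11 + M$
$a{\left(K,F \right)} = -5 + K^{2}$ ($a{\left(K,F \right)} = K^{2} - 5 = -5 + K^{2}$)
$R = 400$ ($R = \left(-5 + \left(\left(-1\right) 5\right)^{2}\right)^{2} = \left(-5 + \left(-5\right)^{2}\right)^{2} = \left(-5 + 25\right)^{2} = 20^{2} = 400$)
$141 + g{\left(-36,37 \right)} R = 141 + \left(11 + 37\right) 400 = 141 + 48 \cdot 400 = 141 + 19200 = 19341$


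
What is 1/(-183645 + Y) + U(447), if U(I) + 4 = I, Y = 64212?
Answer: 52908818/119433 ≈ 443.00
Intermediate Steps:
U(I) = -4 + I
1/(-183645 + Y) + U(447) = 1/(-183645 + 64212) + (-4 + 447) = 1/(-119433) + 443 = -1/119433 + 443 = 52908818/119433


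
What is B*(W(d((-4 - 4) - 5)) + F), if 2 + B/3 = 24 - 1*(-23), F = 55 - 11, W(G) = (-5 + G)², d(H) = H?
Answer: 49680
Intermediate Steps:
F = 44
B = 135 (B = -6 + 3*(24 - 1*(-23)) = -6 + 3*(24 + 23) = -6 + 3*47 = -6 + 141 = 135)
B*(W(d((-4 - 4) - 5)) + F) = 135*((-5 + ((-4 - 4) - 5))² + 44) = 135*((-5 + (-8 - 5))² + 44) = 135*((-5 - 13)² + 44) = 135*((-18)² + 44) = 135*(324 + 44) = 135*368 = 49680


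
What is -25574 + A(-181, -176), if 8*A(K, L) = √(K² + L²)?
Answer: -25574 + √63737/8 ≈ -25542.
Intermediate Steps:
A(K, L) = √(K² + L²)/8
-25574 + A(-181, -176) = -25574 + √((-181)² + (-176)²)/8 = -25574 + √(32761 + 30976)/8 = -25574 + √63737/8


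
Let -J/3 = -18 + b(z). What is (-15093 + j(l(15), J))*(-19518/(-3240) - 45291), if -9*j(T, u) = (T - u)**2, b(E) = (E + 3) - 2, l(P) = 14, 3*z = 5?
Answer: 3346783428707/4860 ≈ 6.8864e+8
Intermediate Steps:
z = 5/3 (z = (1/3)*5 = 5/3 ≈ 1.6667)
b(E) = 1 + E (b(E) = (3 + E) - 2 = 1 + E)
J = 46 (J = -3*(-18 + (1 + 5/3)) = -3*(-18 + 8/3) = -3*(-46/3) = 46)
j(T, u) = -(T - u)**2/9
(-15093 + j(l(15), J))*(-19518/(-3240) - 45291) = (-15093 - (14 - 1*46)**2/9)*(-19518/(-3240) - 45291) = (-15093 - (14 - 46)**2/9)*(-19518*(-1/3240) - 45291) = (-15093 - 1/9*(-32)**2)*(3253/540 - 45291) = (-15093 - 1/9*1024)*(-24453887/540) = (-15093 - 1024/9)*(-24453887/540) = -136861/9*(-24453887/540) = 3346783428707/4860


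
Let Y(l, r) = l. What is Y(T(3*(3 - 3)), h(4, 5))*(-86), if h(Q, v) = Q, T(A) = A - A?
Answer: 0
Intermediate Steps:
T(A) = 0
Y(T(3*(3 - 3)), h(4, 5))*(-86) = 0*(-86) = 0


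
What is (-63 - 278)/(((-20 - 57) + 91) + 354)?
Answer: -341/368 ≈ -0.92663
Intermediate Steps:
(-63 - 278)/(((-20 - 57) + 91) + 354) = -341/((-77 + 91) + 354) = -341/(14 + 354) = -341/368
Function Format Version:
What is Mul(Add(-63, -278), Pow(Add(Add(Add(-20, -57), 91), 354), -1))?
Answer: Rational(-341, 368) ≈ -0.92663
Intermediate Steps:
Mul(Add(-63, -278), Pow(Add(Add(Add(-20, -57), 91), 354), -1)) = Mul(-341, Pow(Add(Add(-77, 91), 354), -1)) = Mul(-341, Pow(Add(14, 354), -1)) = Mul(-341, Pow(368, -1)) = Mul(-341, Rational(1, 368)) = Rational(-341, 368)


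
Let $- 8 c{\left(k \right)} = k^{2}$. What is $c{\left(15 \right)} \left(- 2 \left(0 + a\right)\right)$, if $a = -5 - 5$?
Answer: $- \frac{1125}{2} \approx -562.5$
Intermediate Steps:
$a = -10$ ($a = -5 - 5 = -10$)
$c{\left(k \right)} = - \frac{k^{2}}{8}$
$c{\left(15 \right)} \left(- 2 \left(0 + a\right)\right) = - \frac{15^{2}}{8} \left(- 2 \left(0 - 10\right)\right) = \left(- \frac{1}{8}\right) 225 \left(\left(-2\right) \left(-10\right)\right) = \left(- \frac{225}{8}\right) 20 = - \frac{1125}{2}$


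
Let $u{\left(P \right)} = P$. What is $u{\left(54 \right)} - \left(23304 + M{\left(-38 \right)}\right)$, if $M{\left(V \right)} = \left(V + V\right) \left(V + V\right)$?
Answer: $-29026$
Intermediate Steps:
$M{\left(V \right)} = 4 V^{2}$ ($M{\left(V \right)} = 2 V 2 V = 4 V^{2}$)
$u{\left(54 \right)} - \left(23304 + M{\left(-38 \right)}\right) = 54 - \left(23304 + 4 \left(-38\right)^{2}\right) = 54 - \left(23304 + 4 \cdot 1444\right) = 54 - 29080 = -29026$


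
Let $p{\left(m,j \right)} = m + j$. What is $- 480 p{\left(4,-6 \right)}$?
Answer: $960$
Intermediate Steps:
$p{\left(m,j \right)} = j + m$
$- 480 p{\left(4,-6 \right)} = - 480 \left(-6 + 4\right) = \left(-480\right) \left(-2\right) = 960$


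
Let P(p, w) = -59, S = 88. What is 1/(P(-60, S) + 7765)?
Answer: 1/7706 ≈ 0.00012977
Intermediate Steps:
1/(P(-60, S) + 7765) = 1/(-59 + 7765) = 1/7706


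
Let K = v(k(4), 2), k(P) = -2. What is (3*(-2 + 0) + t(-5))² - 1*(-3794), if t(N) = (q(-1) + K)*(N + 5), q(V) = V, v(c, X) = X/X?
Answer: 3830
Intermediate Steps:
v(c, X) = 1
K = 1
t(N) = 0 (t(N) = (-1 + 1)*(N + 5) = 0*(5 + N) = 0)
(3*(-2 + 0) + t(-5))² - 1*(-3794) = (3*(-2 + 0) + 0)² - 1*(-3794) = (3*(-2) + 0)² + 3794 = (-6 + 0)² + 3794 = (-6)² + 3794 = 36 + 3794 = 3830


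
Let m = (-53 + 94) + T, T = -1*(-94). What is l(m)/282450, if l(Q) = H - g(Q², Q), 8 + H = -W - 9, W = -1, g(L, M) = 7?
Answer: -23/282450 ≈ -8.1430e-5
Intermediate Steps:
T = 94
H = -16 (H = -8 + (-1*(-1) - 9) = -8 + (1 - 9) = -8 - 8 = -16)
m = 135 (m = (-53 + 94) + 94 = 41 + 94 = 135)
l(Q) = -23 (l(Q) = -16 - 1*7 = -16 - 7 = -23)
l(m)/282450 = -23/282450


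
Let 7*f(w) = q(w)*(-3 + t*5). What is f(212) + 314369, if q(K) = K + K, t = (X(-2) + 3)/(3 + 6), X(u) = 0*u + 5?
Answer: 19810759/63 ≈ 3.1446e+5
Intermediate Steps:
X(u) = 5 (X(u) = 0 + 5 = 5)
t = 8/9 (t = (5 + 3)/(3 + 6) = 8/9 ≈ 0.88889)
q(K) = 2*K
f(w) = 26*w/63 (f(w) = ((2*w)*(-3 + (8/9)*5))/7 = ((2*w)*(-3 + 40/9))/7 = ((2*w)*(13/9))/7 = (26*w/9)/7 = 26*w/63)
f(212) + 314369 = (26/63)*212 + 314369 = 5512/63 + 314369 = 19810759/63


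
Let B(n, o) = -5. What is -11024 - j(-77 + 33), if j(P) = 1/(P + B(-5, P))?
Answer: -540175/49 ≈ -11024.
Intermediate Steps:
j(P) = 1/(-5 + P) (j(P) = 1/(P - 5) = 1/(-5 + P))
-11024 - j(-77 + 33) = -11024 - 1/(-5 + (-77 + 33)) = -11024 - 1/(-5 - 44) = -11024 - 1/(-49) = -11024 - 1*(-1/49) = -11024 + 1/49 = -540175/49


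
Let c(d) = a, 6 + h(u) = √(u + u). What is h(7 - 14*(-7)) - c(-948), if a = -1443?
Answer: 1437 + √210 ≈ 1451.5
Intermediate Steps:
h(u) = -6 + √2*√u (h(u) = -6 + √(u + u) = -6 + √(2*u) = -6 + √2*√u)
c(d) = -1443
h(7 - 14*(-7)) - c(-948) = (-6 + √2*√(7 - 14*(-7))) - 1*(-1443) = (-6 + √2*√(7 + 98)) + 1443 = (-6 + √2*√105) + 1443 = (-6 + √210) + 1443 = 1437 + √210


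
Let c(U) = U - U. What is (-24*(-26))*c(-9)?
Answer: 0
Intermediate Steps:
c(U) = 0
(-24*(-26))*c(-9) = -24*(-26)*0 = 624*0 = 0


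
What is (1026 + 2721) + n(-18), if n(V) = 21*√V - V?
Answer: 3765 + 63*I*√2 ≈ 3765.0 + 89.095*I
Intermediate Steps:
n(V) = -V + 21*√V
(1026 + 2721) + n(-18) = (1026 + 2721) + (-1*(-18) + 21*√(-18)) = 3747 + (18 + 21*(3*I*√2)) = 3747 + (18 + 63*I*√2) = 3765 + 63*I*√2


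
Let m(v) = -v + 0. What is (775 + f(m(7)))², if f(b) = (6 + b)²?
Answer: 602176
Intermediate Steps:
m(v) = -v
(775 + f(m(7)))² = (775 + (6 - 1*7)²)² = (775 + (6 - 7)²)² = (775 + (-1)²)² = (775 + 1)² = 776² = 602176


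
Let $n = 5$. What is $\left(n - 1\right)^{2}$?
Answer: $16$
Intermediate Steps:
$\left(n - 1\right)^{2} = \left(5 - 1\right)^{2} = 4^{2} = 16$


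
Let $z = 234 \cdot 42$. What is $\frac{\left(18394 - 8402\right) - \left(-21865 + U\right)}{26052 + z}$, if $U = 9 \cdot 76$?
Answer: $\frac{10391}{11960} \approx 0.86881$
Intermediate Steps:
$U = 684$
$z = 9828$
$\frac{\left(18394 - 8402\right) - \left(-21865 + U\right)}{26052 + z} = \frac{\left(18394 - 8402\right) + \left(21865 - 684\right)}{26052 + 9828} = \frac{9992 + \left(21865 - 684\right)}{35880} = \left(9992 + 21181\right) \frac{1}{35880} = 31173 \cdot \frac{1}{35880} = \frac{10391}{11960}$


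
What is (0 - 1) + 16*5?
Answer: 79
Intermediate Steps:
(0 - 1) + 16*5 = -1 + 80 = 79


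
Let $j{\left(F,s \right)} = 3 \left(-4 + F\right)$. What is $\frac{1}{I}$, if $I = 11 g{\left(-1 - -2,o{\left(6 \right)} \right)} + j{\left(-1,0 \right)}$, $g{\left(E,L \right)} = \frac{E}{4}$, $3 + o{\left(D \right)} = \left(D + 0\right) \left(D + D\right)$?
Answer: $- \frac{4}{49} \approx -0.081633$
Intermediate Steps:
$j{\left(F,s \right)} = -12 + 3 F$
$o{\left(D \right)} = -3 + 2 D^{2}$ ($o{\left(D \right)} = -3 + \left(D + 0\right) \left(D + D\right) = -3 + D 2 D = -3 + 2 D^{2}$)
$g{\left(E,L \right)} = \frac{E}{4}$ ($g{\left(E,L \right)} = E \frac{1}{4} = \frac{E}{4}$)
$I = - \frac{49}{4}$ ($I = 11 \frac{-1 - -2}{4} + \left(-12 + 3 \left(-1\right)\right) = 11 \frac{-1 + 2}{4} - 15 = 11 \cdot \frac{1}{4} \cdot 1 - 15 = 11 \cdot \frac{1}{4} - 15 = \frac{11}{4} - 15 = - \frac{49}{4} \approx -12.25$)
$\frac{1}{I} = \frac{1}{- \frac{49}{4}} = - \frac{4}{49}$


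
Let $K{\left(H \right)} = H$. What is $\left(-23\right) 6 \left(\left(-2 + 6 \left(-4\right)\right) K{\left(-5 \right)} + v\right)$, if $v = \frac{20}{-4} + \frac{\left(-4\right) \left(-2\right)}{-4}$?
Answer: $-16974$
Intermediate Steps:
$v = -7$ ($v = 20 \left(- \frac{1}{4}\right) + 8 \left(- \frac{1}{4}\right) = -5 - 2 = -7$)
$\left(-23\right) 6 \left(\left(-2 + 6 \left(-4\right)\right) K{\left(-5 \right)} + v\right) = \left(-23\right) 6 \left(\left(-2 + 6 \left(-4\right)\right) \left(-5\right) - 7\right) = - 138 \left(\left(-2 - 24\right) \left(-5\right) - 7\right) = - 138 \left(\left(-26\right) \left(-5\right) - 7\right) = - 138 \left(130 - 7\right) = \left(-138\right) 123 = -16974$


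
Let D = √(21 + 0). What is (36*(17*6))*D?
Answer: 3672*√21 ≈ 16827.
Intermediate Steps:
D = √21 ≈ 4.5826
(36*(17*6))*D = (36*(17*6))*√21 = (36*102)*√21 = 3672*√21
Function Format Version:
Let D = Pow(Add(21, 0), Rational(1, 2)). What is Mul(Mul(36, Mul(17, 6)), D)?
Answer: Mul(3672, Pow(21, Rational(1, 2))) ≈ 16827.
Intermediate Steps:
D = Pow(21, Rational(1, 2)) ≈ 4.5826
Mul(Mul(36, Mul(17, 6)), D) = Mul(Mul(36, Mul(17, 6)), Pow(21, Rational(1, 2))) = Mul(Mul(36, 102), Pow(21, Rational(1, 2))) = Mul(3672, Pow(21, Rational(1, 2)))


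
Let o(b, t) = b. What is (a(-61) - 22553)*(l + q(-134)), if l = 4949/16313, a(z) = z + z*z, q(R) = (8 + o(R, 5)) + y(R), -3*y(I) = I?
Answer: 74920663825/48939 ≈ 1.5309e+6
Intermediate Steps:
y(I) = -I/3
q(R) = 8 + 2*R/3 (q(R) = (8 + R) - R/3 = 8 + 2*R/3)
a(z) = z + z²
l = 4949/16313 (l = 4949*(1/16313) = 4949/16313 ≈ 0.30338)
(a(-61) - 22553)*(l + q(-134)) = (-61*(1 - 61) - 22553)*(4949/16313 + (8 + (⅔)*(-134))) = (-61*(-60) - 22553)*(4949/16313 + (8 - 268/3)) = (3660 - 22553)*(4949/16313 - 244/3) = -18893*(-3965525/48939) = 74920663825/48939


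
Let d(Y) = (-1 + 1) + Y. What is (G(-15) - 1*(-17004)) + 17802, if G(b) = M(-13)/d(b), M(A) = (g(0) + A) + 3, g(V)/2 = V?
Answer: 104420/3 ≈ 34807.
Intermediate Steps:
d(Y) = Y (d(Y) = 0 + Y = Y)
g(V) = 2*V
M(A) = 3 + A (M(A) = (2*0 + A) + 3 = (0 + A) + 3 = A + 3 = 3 + A)
G(b) = -10/b (G(b) = (3 - 13)/b = -10/b)
(G(-15) - 1*(-17004)) + 17802 = (-10/(-15) - 1*(-17004)) + 17802 = (-10*(-1/15) + 17004) + 17802 = (⅔ + 17004) + 17802 = 51014/3 + 17802 = 104420/3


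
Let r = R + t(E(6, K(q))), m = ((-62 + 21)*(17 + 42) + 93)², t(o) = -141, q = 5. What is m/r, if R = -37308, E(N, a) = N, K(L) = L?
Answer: -5410276/37449 ≈ -144.47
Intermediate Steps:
m = 5410276 (m = (-41*59 + 93)² = (-2419 + 93)² = (-2326)² = 5410276)
r = -37449 (r = -37308 - 141 = -37449)
m/r = 5410276/(-37449) = 5410276*(-1/37449) = -5410276/37449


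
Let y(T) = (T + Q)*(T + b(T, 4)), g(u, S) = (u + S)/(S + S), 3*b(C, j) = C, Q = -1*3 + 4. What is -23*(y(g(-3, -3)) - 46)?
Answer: 2990/3 ≈ 996.67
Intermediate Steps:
Q = 1 (Q = -3 + 4 = 1)
b(C, j) = C/3
g(u, S) = (S + u)/(2*S) (g(u, S) = (S + u)/((2*S)) = (S + u)*(1/(2*S)) = (S + u)/(2*S))
y(T) = 4*T*(1 + T)/3 (y(T) = (T + 1)*(T + T/3) = (1 + T)*(4*T/3) = 4*T*(1 + T)/3)
-23*(y(g(-3, -3)) - 46) = -23*(4*((1/2)*(-3 - 3)/(-3))*(1 + (1/2)*(-3 - 3)/(-3))/3 - 46) = -23*(4*((1/2)*(-1/3)*(-6))*(1 + (1/2)*(-1/3)*(-6))/3 - 46) = -23*((4/3)*1*(1 + 1) - 46) = -23*((4/3)*1*2 - 46) = -23*(8/3 - 46) = -23*(-130/3) = 2990/3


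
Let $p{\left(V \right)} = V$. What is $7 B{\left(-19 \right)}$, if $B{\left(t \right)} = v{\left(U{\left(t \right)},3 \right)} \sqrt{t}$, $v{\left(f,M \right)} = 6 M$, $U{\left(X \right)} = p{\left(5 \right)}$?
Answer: $126 i \sqrt{19} \approx 549.22 i$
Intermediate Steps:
$U{\left(X \right)} = 5$
$B{\left(t \right)} = 18 \sqrt{t}$ ($B{\left(t \right)} = 6 \cdot 3 \sqrt{t} = 18 \sqrt{t}$)
$7 B{\left(-19 \right)} = 7 \cdot 18 \sqrt{-19} = 7 \cdot 18 i \sqrt{19} = 126 i \sqrt{19}$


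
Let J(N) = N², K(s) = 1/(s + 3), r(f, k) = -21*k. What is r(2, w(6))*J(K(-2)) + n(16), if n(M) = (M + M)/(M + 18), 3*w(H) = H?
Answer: -698/17 ≈ -41.059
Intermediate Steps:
w(H) = H/3
n(M) = 2*M/(18 + M) (n(M) = (2*M)/(18 + M) = 2*M/(18 + M))
K(s) = 1/(3 + s)
r(2, w(6))*J(K(-2)) + n(16) = (-7*6)*(1/(3 - 2))² + 2*16/(18 + 16) = (-21*2)*(1/1)² + 2*16/34 = -42*1² + 2*16*(1/34) = -42*1 + 16/17 = -42 + 16/17 = -698/17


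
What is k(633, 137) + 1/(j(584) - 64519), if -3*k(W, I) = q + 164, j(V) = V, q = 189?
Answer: -22569058/191805 ≈ -117.67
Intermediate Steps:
k(W, I) = -353/3 (k(W, I) = -(189 + 164)/3 = -1/3*353 = -353/3)
k(633, 137) + 1/(j(584) - 64519) = -353/3 + 1/(584 - 64519) = -353/3 + 1/(-63935) = -353/3 - 1/63935 = -22569058/191805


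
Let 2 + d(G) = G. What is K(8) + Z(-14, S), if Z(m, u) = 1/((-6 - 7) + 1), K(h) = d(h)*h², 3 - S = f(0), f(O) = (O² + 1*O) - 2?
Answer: 4607/12 ≈ 383.92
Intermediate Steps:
f(O) = -2 + O + O² (f(O) = (O² + O) - 2 = (O + O²) - 2 = -2 + O + O²)
d(G) = -2 + G
S = 5 (S = 3 - (-2 + 0 + 0²) = 3 - (-2 + 0 + 0) = 3 - 1*(-2) = 3 + 2 = 5)
K(h) = h²*(-2 + h) (K(h) = (-2 + h)*h² = h²*(-2 + h))
Z(m, u) = -1/12 (Z(m, u) = 1/(-13 + 1) = 1/(-12) = -1/12)
K(8) + Z(-14, S) = 8²*(-2 + 8) - 1/12 = 64*6 - 1/12 = 384 - 1/12 = 4607/12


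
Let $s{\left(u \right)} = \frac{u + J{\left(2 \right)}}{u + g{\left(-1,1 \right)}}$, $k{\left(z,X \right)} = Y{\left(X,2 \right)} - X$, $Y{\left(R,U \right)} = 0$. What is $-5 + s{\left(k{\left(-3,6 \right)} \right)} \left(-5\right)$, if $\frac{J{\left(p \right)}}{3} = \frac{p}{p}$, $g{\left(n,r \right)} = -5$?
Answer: $- \frac{70}{11} \approx -6.3636$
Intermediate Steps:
$J{\left(p \right)} = 3$ ($J{\left(p \right)} = 3 \frac{p}{p} = 3 \cdot 1 = 3$)
$k{\left(z,X \right)} = - X$ ($k{\left(z,X \right)} = 0 - X = - X$)
$s{\left(u \right)} = \frac{3 + u}{-5 + u}$ ($s{\left(u \right)} = \frac{u + 3}{u - 5} = \frac{3 + u}{-5 + u}$)
$-5 + s{\left(k{\left(-3,6 \right)} \right)} \left(-5\right) = -5 + \frac{3 - 6}{-5 - 6} \left(-5\right) = -5 + \frac{1}{-11} \left(-3\right) \left(-5\right) = -5 + \left(- \frac{1}{11}\right) \left(-3\right) \left(-5\right) = -5 + \frac{3}{11} \left(-5\right) = -5 - \frac{15}{11} = - \frac{70}{11}$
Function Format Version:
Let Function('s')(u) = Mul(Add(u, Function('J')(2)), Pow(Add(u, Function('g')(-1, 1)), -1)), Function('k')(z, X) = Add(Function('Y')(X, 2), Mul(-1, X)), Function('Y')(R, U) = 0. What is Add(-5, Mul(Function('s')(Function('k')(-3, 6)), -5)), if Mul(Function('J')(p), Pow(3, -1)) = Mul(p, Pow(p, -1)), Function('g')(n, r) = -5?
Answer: Rational(-70, 11) ≈ -6.3636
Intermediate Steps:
Function('J')(p) = 3 (Function('J')(p) = Mul(3, Mul(p, Pow(p, -1))) = Mul(3, 1) = 3)
Function('k')(z, X) = Mul(-1, X) (Function('k')(z, X) = Add(0, Mul(-1, X)) = Mul(-1, X))
Function('s')(u) = Mul(Pow(Add(-5, u), -1), Add(3, u)) (Function('s')(u) = Mul(Add(u, 3), Pow(Add(u, -5), -1)) = Mul(Add(3, u), Pow(Add(-5, u), -1)) = Mul(Pow(Add(-5, u), -1), Add(3, u)))
Add(-5, Mul(Function('s')(Function('k')(-3, 6)), -5)) = Add(-5, Mul(Mul(Pow(Add(-5, Mul(-1, 6)), -1), Add(3, Mul(-1, 6))), -5)) = Add(-5, Mul(Mul(Pow(Add(-5, -6), -1), Add(3, -6)), -5)) = Add(-5, Mul(Mul(Pow(-11, -1), -3), -5)) = Add(-5, Mul(Mul(Rational(-1, 11), -3), -5)) = Add(-5, Mul(Rational(3, 11), -5)) = Add(-5, Rational(-15, 11)) = Rational(-70, 11)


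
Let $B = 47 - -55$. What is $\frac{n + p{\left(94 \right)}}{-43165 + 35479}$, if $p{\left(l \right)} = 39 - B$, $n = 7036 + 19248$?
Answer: $- \frac{26221}{7686} \approx -3.4115$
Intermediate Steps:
$B = 102$ ($B = 47 + 55 = 102$)
$n = 26284$
$p{\left(l \right)} = -63$ ($p{\left(l \right)} = 39 - 102 = -63$)
$\frac{n + p{\left(94 \right)}}{-43165 + 35479} = \frac{26284 - 63}{-43165 + 35479} = \frac{26221}{-7686} = 26221 \left(- \frac{1}{7686}\right) = - \frac{26221}{7686}$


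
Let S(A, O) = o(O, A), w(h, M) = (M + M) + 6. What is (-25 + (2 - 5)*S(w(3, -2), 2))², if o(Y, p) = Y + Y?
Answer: 1369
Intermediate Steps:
w(h, M) = 6 + 2*M (w(h, M) = 2*M + 6 = 6 + 2*M)
o(Y, p) = 2*Y
S(A, O) = 2*O
(-25 + (2 - 5)*S(w(3, -2), 2))² = (-25 + (2 - 5)*(2*2))² = (-25 - 3*4)² = (-25 - 12)² = (-37)² = 1369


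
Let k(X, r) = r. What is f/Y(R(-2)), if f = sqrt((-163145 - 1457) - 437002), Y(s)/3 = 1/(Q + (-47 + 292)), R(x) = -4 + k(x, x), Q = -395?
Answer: -100*I*sqrt(150401) ≈ -38782.0*I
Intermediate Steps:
R(x) = -4 + x
Y(s) = -1/50 (Y(s) = 3/(-395 + (-47 + 292)) = 3/(-395 + 245) = 3/(-150) = 3*(-1/150) = -1/50)
f = 2*I*sqrt(150401) (f = sqrt(-164602 - 437002) = sqrt(-601604) = 2*I*sqrt(150401) ≈ 775.63*I)
f/Y(R(-2)) = (2*I*sqrt(150401))/(-1/50) = (2*I*sqrt(150401))*(-50) = -100*I*sqrt(150401)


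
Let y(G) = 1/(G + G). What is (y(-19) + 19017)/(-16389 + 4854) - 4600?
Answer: -403408129/87666 ≈ -4601.6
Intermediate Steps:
y(G) = 1/(2*G)
(y(-19) + 19017)/(-16389 + 4854) - 4600 = ((½)/(-19) + 19017)/(-16389 + 4854) - 4600 = ((½)*(-1/19) + 19017)/(-11535) - 4600 = (-1/38 + 19017)*(-1/11535) - 4600 = (722645/38)*(-1/11535) - 4600 = -144529/87666 - 4600 = -403408129/87666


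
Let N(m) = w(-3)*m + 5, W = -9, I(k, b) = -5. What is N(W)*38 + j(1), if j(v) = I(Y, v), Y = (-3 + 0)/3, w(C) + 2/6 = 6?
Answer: -1753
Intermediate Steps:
w(C) = 17/3 (w(C) = -1/3 + 6 = 17/3)
Y = -1 (Y = -3*1/3 = -1)
j(v) = -5
N(m) = 5 + 17*m/3 (N(m) = 17*m/3 + 5 = 5 + 17*m/3)
N(W)*38 + j(1) = (5 + (17/3)*(-9))*38 - 5 = (5 - 51)*38 - 5 = -46*38 - 5 = -1748 - 5 = -1753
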